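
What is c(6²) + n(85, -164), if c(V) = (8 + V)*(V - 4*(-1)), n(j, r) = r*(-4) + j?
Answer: 2501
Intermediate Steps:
n(j, r) = j - 4*r (n(j, r) = -4*r + j = j - 4*r)
c(V) = (4 + V)*(8 + V) (c(V) = (8 + V)*(V + 4) = (8 + V)*(4 + V) = (4 + V)*(8 + V))
c(6²) + n(85, -164) = (32 + (6²)² + 12*6²) + (85 - 4*(-164)) = (32 + 36² + 12*36) + (85 + 656) = (32 + 1296 + 432) + 741 = 1760 + 741 = 2501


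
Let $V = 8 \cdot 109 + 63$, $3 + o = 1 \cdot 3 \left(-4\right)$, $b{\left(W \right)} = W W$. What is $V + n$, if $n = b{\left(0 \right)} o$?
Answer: $935$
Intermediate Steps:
$b{\left(W \right)} = W^{2}$
$o = -15$ ($o = -3 + 1 \cdot 3 \left(-4\right) = -3 + 3 \left(-4\right) = -3 - 12 = -15$)
$n = 0$ ($n = 0^{2} \left(-15\right) = 0 \left(-15\right) = 0$)
$V = 935$ ($V = 872 + 63 = 935$)
$V + n = 935 + 0 = 935$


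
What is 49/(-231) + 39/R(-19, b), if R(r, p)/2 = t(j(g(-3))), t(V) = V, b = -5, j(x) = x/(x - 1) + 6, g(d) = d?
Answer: 265/99 ≈ 2.6768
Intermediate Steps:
j(x) = 6 + x/(-1 + x) (j(x) = x/(-1 + x) + 6 = 6 + x/(-1 + x))
R(r, p) = 27/2 (R(r, p) = 2*((-6 + 7*(-3))/(-1 - 3)) = 2*((-6 - 21)/(-4)) = 2*(-¼*(-27)) = 2*(27/4) = 27/2)
49/(-231) + 39/R(-19, b) = 49/(-231) + 39/(27/2) = 49*(-1/231) + 39*(2/27) = -7/33 + 26/9 = 265/99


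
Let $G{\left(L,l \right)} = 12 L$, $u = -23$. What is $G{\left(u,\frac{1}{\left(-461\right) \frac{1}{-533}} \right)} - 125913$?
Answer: $-126189$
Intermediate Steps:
$G{\left(u,\frac{1}{\left(-461\right) \frac{1}{-533}} \right)} - 125913 = 12 \left(-23\right) - 125913 = -276 - 125913 = -126189$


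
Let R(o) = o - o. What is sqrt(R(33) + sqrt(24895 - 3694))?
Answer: 21201**(1/4) ≈ 12.067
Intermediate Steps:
R(o) = 0
sqrt(R(33) + sqrt(24895 - 3694)) = sqrt(0 + sqrt(24895 - 3694)) = sqrt(0 + sqrt(21201)) = sqrt(sqrt(21201)) = 21201**(1/4)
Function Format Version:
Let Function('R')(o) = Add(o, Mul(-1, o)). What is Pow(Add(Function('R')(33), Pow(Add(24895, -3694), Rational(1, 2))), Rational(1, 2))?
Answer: Pow(21201, Rational(1, 4)) ≈ 12.067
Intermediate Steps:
Function('R')(o) = 0
Pow(Add(Function('R')(33), Pow(Add(24895, -3694), Rational(1, 2))), Rational(1, 2)) = Pow(Add(0, Pow(Add(24895, -3694), Rational(1, 2))), Rational(1, 2)) = Pow(Add(0, Pow(21201, Rational(1, 2))), Rational(1, 2)) = Pow(Pow(21201, Rational(1, 2)), Rational(1, 2)) = Pow(21201, Rational(1, 4))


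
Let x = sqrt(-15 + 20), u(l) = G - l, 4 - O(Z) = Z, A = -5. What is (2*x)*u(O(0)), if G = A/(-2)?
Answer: -3*sqrt(5) ≈ -6.7082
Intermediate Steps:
G = 5/2 (G = -5/(-2) = -5*(-1/2) = 5/2 ≈ 2.5000)
O(Z) = 4 - Z
u(l) = 5/2 - l
x = sqrt(5) ≈ 2.2361
(2*x)*u(O(0)) = (2*sqrt(5))*(5/2 - (4 - 1*0)) = (2*sqrt(5))*(5/2 - (4 + 0)) = (2*sqrt(5))*(5/2 - 1*4) = (2*sqrt(5))*(5/2 - 4) = (2*sqrt(5))*(-3/2) = -3*sqrt(5)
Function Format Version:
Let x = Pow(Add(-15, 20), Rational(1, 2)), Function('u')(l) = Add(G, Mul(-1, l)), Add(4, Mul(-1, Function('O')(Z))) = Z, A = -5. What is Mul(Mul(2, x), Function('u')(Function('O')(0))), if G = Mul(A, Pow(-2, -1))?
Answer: Mul(-3, Pow(5, Rational(1, 2))) ≈ -6.7082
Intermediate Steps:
G = Rational(5, 2) (G = Mul(-5, Pow(-2, -1)) = Mul(-5, Rational(-1, 2)) = Rational(5, 2) ≈ 2.5000)
Function('O')(Z) = Add(4, Mul(-1, Z))
Function('u')(l) = Add(Rational(5, 2), Mul(-1, l))
x = Pow(5, Rational(1, 2)) ≈ 2.2361
Mul(Mul(2, x), Function('u')(Function('O')(0))) = Mul(Mul(2, Pow(5, Rational(1, 2))), Add(Rational(5, 2), Mul(-1, Add(4, Mul(-1, 0))))) = Mul(Mul(2, Pow(5, Rational(1, 2))), Add(Rational(5, 2), Mul(-1, Add(4, 0)))) = Mul(Mul(2, Pow(5, Rational(1, 2))), Add(Rational(5, 2), Mul(-1, 4))) = Mul(Mul(2, Pow(5, Rational(1, 2))), Add(Rational(5, 2), -4)) = Mul(Mul(2, Pow(5, Rational(1, 2))), Rational(-3, 2)) = Mul(-3, Pow(5, Rational(1, 2)))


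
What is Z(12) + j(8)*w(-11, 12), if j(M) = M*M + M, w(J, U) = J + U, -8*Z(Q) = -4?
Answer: 145/2 ≈ 72.500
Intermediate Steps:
Z(Q) = ½ (Z(Q) = -⅛*(-4) = ½)
j(M) = M + M² (j(M) = M² + M = M + M²)
Z(12) + j(8)*w(-11, 12) = ½ + (8*(1 + 8))*(-11 + 12) = ½ + (8*9)*1 = ½ + 72*1 = ½ + 72 = 145/2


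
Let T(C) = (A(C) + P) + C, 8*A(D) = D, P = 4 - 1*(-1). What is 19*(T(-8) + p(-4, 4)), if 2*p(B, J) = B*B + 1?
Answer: 171/2 ≈ 85.500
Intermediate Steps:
p(B, J) = ½ + B²/2 (p(B, J) = (B*B + 1)/2 = (B² + 1)/2 = (1 + B²)/2 = ½ + B²/2)
P = 5 (P = 4 + 1 = 5)
A(D) = D/8
T(C) = 5 + 9*C/8 (T(C) = (C/8 + 5) + C = (5 + C/8) + C = 5 + 9*C/8)
19*(T(-8) + p(-4, 4)) = 19*((5 + (9/8)*(-8)) + (½ + (½)*(-4)²)) = 19*((5 - 9) + (½ + (½)*16)) = 19*(-4 + (½ + 8)) = 19*(-4 + 17/2) = 19*(9/2) = 171/2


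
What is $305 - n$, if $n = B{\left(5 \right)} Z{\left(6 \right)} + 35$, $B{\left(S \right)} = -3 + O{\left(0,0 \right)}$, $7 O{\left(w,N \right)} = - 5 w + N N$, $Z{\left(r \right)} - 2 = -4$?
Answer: $264$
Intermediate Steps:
$Z{\left(r \right)} = -2$ ($Z{\left(r \right)} = 2 - 4 = -2$)
$O{\left(w,N \right)} = - \frac{5 w}{7} + \frac{N^{2}}{7}$ ($O{\left(w,N \right)} = \frac{- 5 w + N N}{7} = \frac{- 5 w + N^{2}}{7} = \frac{N^{2} - 5 w}{7} = - \frac{5 w}{7} + \frac{N^{2}}{7}$)
$B{\left(S \right)} = -3$ ($B{\left(S \right)} = -3 + \left(\left(- \frac{5}{7}\right) 0 + \frac{0^{2}}{7}\right) = -3 + \left(0 + \frac{1}{7} \cdot 0\right) = -3 + \left(0 + 0\right) = -3 + 0 = -3$)
$n = 41$ ($n = \left(-3\right) \left(-2\right) + 35 = 6 + 35 = 41$)
$305 - n = 305 - 41 = 264$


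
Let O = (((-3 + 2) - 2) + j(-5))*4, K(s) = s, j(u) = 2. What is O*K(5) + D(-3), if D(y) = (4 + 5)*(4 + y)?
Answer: -11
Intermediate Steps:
O = -4 (O = (((-3 + 2) - 2) + 2)*4 = ((-1 - 2) + 2)*4 = (-3 + 2)*4 = -1*4 = -4)
D(y) = 36 + 9*y (D(y) = 9*(4 + y) = 36 + 9*y)
O*K(5) + D(-3) = -4*5 + (36 + 9*(-3)) = -20 + (36 - 27) = -20 + 9 = -11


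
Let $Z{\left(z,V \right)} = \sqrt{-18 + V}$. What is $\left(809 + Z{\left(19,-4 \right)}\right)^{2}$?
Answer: $\left(809 + i \sqrt{22}\right)^{2} \approx 6.5446 \cdot 10^{5} + 7589.0 i$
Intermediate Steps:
$\left(809 + Z{\left(19,-4 \right)}\right)^{2} = \left(809 + \sqrt{-18 - 4}\right)^{2} = \left(809 + \sqrt{-22}\right)^{2} = \left(809 + i \sqrt{22}\right)^{2}$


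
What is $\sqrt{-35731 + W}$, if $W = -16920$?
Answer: $i \sqrt{52651} \approx 229.46 i$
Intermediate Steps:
$\sqrt{-35731 + W} = \sqrt{-35731 - 16920} = \sqrt{-52651} = i \sqrt{52651}$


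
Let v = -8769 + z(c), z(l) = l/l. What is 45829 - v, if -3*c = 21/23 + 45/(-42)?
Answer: 54597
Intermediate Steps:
c = 17/322 (c = -(21/23 + 45/(-42))/3 = -(21*(1/23) + 45*(-1/42))/3 = -(21/23 - 15/14)/3 = -⅓*(-51/322) = 17/322 ≈ 0.052795)
z(l) = 1
v = -8768 (v = -8769 + 1 = -8768)
45829 - v = 45829 - 1*(-8768) = 45829 + 8768 = 54597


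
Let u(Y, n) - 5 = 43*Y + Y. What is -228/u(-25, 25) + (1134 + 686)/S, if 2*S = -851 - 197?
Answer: -156119/47815 ≈ -3.2651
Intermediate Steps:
u(Y, n) = 5 + 44*Y (u(Y, n) = 5 + (43*Y + Y) = 5 + 44*Y)
S = -524 (S = (-851 - 197)/2 = (½)*(-1048) = -524)
-228/u(-25, 25) + (1134 + 686)/S = -228/(5 + 44*(-25)) + (1134 + 686)/(-524) = -228/(5 - 1100) + 1820*(-1/524) = -228/(-1095) - 455/131 = -228*(-1/1095) - 455/131 = 76/365 - 455/131 = -156119/47815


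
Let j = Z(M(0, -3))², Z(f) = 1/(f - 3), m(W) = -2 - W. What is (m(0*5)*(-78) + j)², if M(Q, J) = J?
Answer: 31550689/1296 ≈ 24345.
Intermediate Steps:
Z(f) = 1/(-3 + f)
j = 1/36 (j = (1/(-3 - 3))² = (1/(-6))² = (-⅙)² = 1/36 ≈ 0.027778)
(m(0*5)*(-78) + j)² = ((-2 - 0*5)*(-78) + 1/36)² = ((-2 - 1*0)*(-78) + 1/36)² = ((-2 + 0)*(-78) + 1/36)² = (-2*(-78) + 1/36)² = (156 + 1/36)² = (5617/36)² = 31550689/1296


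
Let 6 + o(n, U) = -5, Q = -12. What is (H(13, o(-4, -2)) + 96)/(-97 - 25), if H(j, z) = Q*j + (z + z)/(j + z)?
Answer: 71/122 ≈ 0.58197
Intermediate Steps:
o(n, U) = -11 (o(n, U) = -6 - 5 = -11)
H(j, z) = -12*j + 2*z/(j + z) (H(j, z) = -12*j + (z + z)/(j + z) = -12*j + (2*z)/(j + z) = -12*j + 2*z/(j + z))
(H(13, o(-4, -2)) + 96)/(-97 - 25) = (2*(-11 - 6*13**2 - 6*13*(-11))/(13 - 11) + 96)/(-97 - 25) = (2*(-11 - 6*169 + 858)/2 + 96)/(-122) = (2*(1/2)*(-11 - 1014 + 858) + 96)*(-1/122) = (2*(1/2)*(-167) + 96)*(-1/122) = (-167 + 96)*(-1/122) = -71*(-1/122) = 71/122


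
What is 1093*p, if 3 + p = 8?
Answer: 5465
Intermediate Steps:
p = 5 (p = -3 + 8 = 5)
1093*p = 1093*5 = 5465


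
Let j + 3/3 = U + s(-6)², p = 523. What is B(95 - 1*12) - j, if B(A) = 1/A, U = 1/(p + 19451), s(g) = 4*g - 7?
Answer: -1591508429/1657842 ≈ -959.99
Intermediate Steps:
s(g) = -7 + 4*g
U = 1/19974 (U = 1/(523 + 19451) = 1/19974 ≈ 5.0065e-5)
j = 19175041/19974 (j = -1 + (1/19974 + (-7 + 4*(-6))²) = -1 + (1/19974 + (-7 - 24)²) = -1 + (1/19974 + (-31)²) = -1 + (1/19974 + 961) = -1 + 19195015/19974 = 19175041/19974 ≈ 960.00)
B(95 - 1*12) - j = 1/(95 - 1*12) - 1*19175041/19974 = 1/(95 - 12) - 19175041/19974 = 1/83 - 19175041/19974 = -1591508429/1657842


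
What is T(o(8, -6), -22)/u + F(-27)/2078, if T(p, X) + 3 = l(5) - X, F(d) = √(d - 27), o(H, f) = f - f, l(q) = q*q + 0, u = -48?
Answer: -11/12 + 3*I*√6/2078 ≈ -0.91667 + 0.0035363*I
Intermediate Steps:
l(q) = q² (l(q) = q² + 0 = q²)
o(H, f) = 0
F(d) = √(-27 + d)
T(p, X) = 22 - X (T(p, X) = -3 + (5² - X) = -3 + (25 - X) = 22 - X)
T(o(8, -6), -22)/u + F(-27)/2078 = (22 - 1*(-22))/(-48) + √(-27 - 27)/2078 = (22 + 22)*(-1/48) + √(-54)*(1/2078) = 44*(-1/48) + (3*I*√6)*(1/2078) = -11/12 + 3*I*√6/2078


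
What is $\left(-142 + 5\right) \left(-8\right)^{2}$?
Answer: $-8768$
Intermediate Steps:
$\left(-142 + 5\right) \left(-8\right)^{2} = \left(-137\right) 64 = -8768$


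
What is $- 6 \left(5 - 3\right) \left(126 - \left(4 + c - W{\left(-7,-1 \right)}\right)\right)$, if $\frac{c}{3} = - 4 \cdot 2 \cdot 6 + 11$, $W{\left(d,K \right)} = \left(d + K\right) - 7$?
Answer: $-2616$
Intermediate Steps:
$W{\left(d,K \right)} = -7 + K + d$ ($W{\left(d,K \right)} = \left(K + d\right) - 7 = -7 + K + d$)
$c = -111$ ($c = 3 \left(- 4 \cdot 2 \cdot 6 + 11\right) = 3 \left(\left(-4\right) 12 + 11\right) = 3 \left(-48 + 11\right) = 3 \left(-37\right) = -111$)
$- 6 \left(5 - 3\right) \left(126 - \left(4 + c - W{\left(-7,-1 \right)}\right)\right) = - 6 \left(5 - 3\right) \left(126 + \left(\left(\left(-7 - 1 - 7\right) + 2\right) - -105\right)\right) = \left(-6\right) 2 \left(126 + \left(\left(-15 + 2\right) + \left(-6 + 111\right)\right)\right) = - 12 \left(126 + \left(-13 + 105\right)\right) = - 12 \left(126 + 92\right) = \left(-12\right) 218 = -2616$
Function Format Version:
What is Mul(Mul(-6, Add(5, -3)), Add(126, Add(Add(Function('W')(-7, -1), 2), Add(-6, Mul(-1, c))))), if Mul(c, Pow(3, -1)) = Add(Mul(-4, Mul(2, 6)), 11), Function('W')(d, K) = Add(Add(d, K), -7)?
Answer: -2616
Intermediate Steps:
Function('W')(d, K) = Add(-7, K, d) (Function('W')(d, K) = Add(Add(K, d), -7) = Add(-7, K, d))
c = -111 (c = Mul(3, Add(Mul(-4, Mul(2, 6)), 11)) = Mul(3, Add(Mul(-4, 12), 11)) = Mul(3, Add(-48, 11)) = Mul(3, -37) = -111)
Mul(Mul(-6, Add(5, -3)), Add(126, Add(Add(Function('W')(-7, -1), 2), Add(-6, Mul(-1, c))))) = Mul(Mul(-6, Add(5, -3)), Add(126, Add(Add(Add(-7, -1, -7), 2), Add(-6, Mul(-1, -111))))) = Mul(Mul(-6, 2), Add(126, Add(Add(-15, 2), Add(-6, 111)))) = Mul(-12, Add(126, Add(-13, 105))) = Mul(-12, Add(126, 92)) = Mul(-12, 218) = -2616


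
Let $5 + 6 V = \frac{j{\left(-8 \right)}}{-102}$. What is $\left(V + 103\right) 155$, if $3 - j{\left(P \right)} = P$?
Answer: $\frac{9689825}{612} \approx 15833.0$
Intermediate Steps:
$j{\left(P \right)} = 3 - P$
$V = - \frac{521}{612}$ ($V = - \frac{5}{6} + \frac{\left(3 - -8\right) \frac{1}{-102}}{6} = - \frac{5}{6} + \frac{\left(3 + 8\right) \left(- \frac{1}{102}\right)}{6} = - \frac{5}{6} + \frac{11 \left(- \frac{1}{102}\right)}{6} = - \frac{5}{6} + \frac{1}{6} \left(- \frac{11}{102}\right) = - \frac{5}{6} - \frac{11}{612} = - \frac{521}{612} \approx -0.85131$)
$\left(V + 103\right) 155 = \left(- \frac{521}{612} + 103\right) 155 = \frac{62515}{612} \cdot 155 = \frac{9689825}{612}$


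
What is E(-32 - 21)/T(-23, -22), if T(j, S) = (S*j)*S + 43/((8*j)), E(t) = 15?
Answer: -920/682777 ≈ -0.0013474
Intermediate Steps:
T(j, S) = 43/(8*j) + j*S² (T(j, S) = j*S² + 43*(1/(8*j)) = j*S² + 43/(8*j) = 43/(8*j) + j*S²)
E(-32 - 21)/T(-23, -22) = 15/((43/8)/(-23) - 23*(-22)²) = 15/((43/8)*(-1/23) - 23*484) = 15/(-43/184 - 11132) = 15/(-2048331/184) = 15*(-184/2048331) = -920/682777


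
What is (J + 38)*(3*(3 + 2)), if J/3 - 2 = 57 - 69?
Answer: 120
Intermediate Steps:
J = -30 (J = 6 + 3*(57 - 69) = 6 + 3*(-12) = 6 - 36 = -30)
(J + 38)*(3*(3 + 2)) = (-30 + 38)*(3*(3 + 2)) = 8*(3*5) = 8*15 = 120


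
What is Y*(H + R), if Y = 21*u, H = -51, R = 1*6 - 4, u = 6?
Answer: -6174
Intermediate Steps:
R = 2 (R = 6 - 4 = 2)
Y = 126 (Y = 21*6 = 126)
Y*(H + R) = 126*(-51 + 2) = 126*(-49) = -6174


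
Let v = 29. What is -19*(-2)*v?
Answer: 1102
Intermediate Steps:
-19*(-2)*v = -19*(-2)*29 = -(-38)*29 = -1*(-1102) = 1102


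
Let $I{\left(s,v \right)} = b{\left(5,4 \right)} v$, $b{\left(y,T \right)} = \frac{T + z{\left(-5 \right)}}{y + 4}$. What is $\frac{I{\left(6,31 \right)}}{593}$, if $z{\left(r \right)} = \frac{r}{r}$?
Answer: $\frac{155}{5337} \approx 0.029043$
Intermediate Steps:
$z{\left(r \right)} = 1$
$b{\left(y,T \right)} = \frac{1 + T}{4 + y}$ ($b{\left(y,T \right)} = \frac{T + 1}{y + 4} = \frac{1 + T}{4 + y}$)
$I{\left(s,v \right)} = \frac{5 v}{9}$ ($I{\left(s,v \right)} = \frac{1 + 4}{4 + 5} v = \frac{1}{9} \cdot 5 v = \frac{5 v}{9}$)
$\frac{I{\left(6,31 \right)}}{593} = \frac{\frac{5}{9} \cdot 31}{593} = \frac{155}{9} \cdot \frac{1}{593} = \frac{155}{5337}$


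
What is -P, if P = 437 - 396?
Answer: -41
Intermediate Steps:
P = 41
-P = -1*41 = -41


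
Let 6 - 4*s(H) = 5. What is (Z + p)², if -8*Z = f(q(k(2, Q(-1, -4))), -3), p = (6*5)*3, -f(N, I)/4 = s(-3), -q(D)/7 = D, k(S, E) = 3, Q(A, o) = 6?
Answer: 519841/64 ≈ 8122.5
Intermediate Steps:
s(H) = ¼ (s(H) = 3/2 - ¼*5 = 3/2 - 5/4 = ¼)
q(D) = -7*D
f(N, I) = -1 (f(N, I) = -4*¼ = -1)
p = 90 (p = 30*3 = 90)
Z = ⅛ (Z = -⅛*(-1) = ⅛ ≈ 0.12500)
(Z + p)² = (⅛ + 90)² = (721/8)² = 519841/64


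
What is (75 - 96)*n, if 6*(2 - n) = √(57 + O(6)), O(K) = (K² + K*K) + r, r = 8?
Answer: -42 + 7*√137/2 ≈ -1.0336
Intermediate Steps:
O(K) = 8 + 2*K² (O(K) = (K² + K*K) + 8 = (K² + K²) + 8 = 2*K² + 8 = 8 + 2*K²)
n = 2 - √137/6 (n = 2 - √(57 + (8 + 2*6²))/6 = 2 - √(57 + (8 + 2*36))/6 = 2 - √(57 + (8 + 72))/6 = 2 - √(57 + 80)/6 = 2 - √137/6 ≈ 0.049217)
(75 - 96)*n = (75 - 96)*(2 - √137/6) = -21*(2 - √137/6) = -42 + 7*√137/2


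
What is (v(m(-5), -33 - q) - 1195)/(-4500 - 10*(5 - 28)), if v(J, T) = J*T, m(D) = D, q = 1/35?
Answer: 7209/29890 ≈ 0.24118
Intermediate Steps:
q = 1/35 ≈ 0.028571
(v(m(-5), -33 - q) - 1195)/(-4500 - 10*(5 - 28)) = (-5*(-33 - 1*1/35) - 1195)/(-4500 - 10*(5 - 28)) = (-5*(-33 - 1/35) - 1195)/(-4500 - 10*(-23)) = (-5*(-1156/35) - 1195)/(-4500 + 230) = (1156/7 - 1195)/(-4270) = -7209/7*(-1/4270) = 7209/29890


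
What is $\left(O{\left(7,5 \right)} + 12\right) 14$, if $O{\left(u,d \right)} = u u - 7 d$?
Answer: $364$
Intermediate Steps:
$O{\left(u,d \right)} = u^{2} - 7 d$
$\left(O{\left(7,5 \right)} + 12\right) 14 = \left(\left(7^{2} - 35\right) + 12\right) 14 = \left(\left(49 - 35\right) + 12\right) 14 = \left(14 + 12\right) 14 = 26 \cdot 14 = 364$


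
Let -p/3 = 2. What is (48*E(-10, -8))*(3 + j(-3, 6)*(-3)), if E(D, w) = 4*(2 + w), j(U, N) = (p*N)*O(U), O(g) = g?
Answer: 369792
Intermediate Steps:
p = -6 (p = -3*2 = -6)
j(U, N) = -6*N*U (j(U, N) = (-6*N)*U = -6*N*U)
E(D, w) = 8 + 4*w
(48*E(-10, -8))*(3 + j(-3, 6)*(-3)) = (48*(8 + 4*(-8)))*(3 - 6*6*(-3)*(-3)) = (48*(8 - 32))*(3 + 108*(-3)) = (48*(-24))*(3 - 324) = -1152*(-321) = 369792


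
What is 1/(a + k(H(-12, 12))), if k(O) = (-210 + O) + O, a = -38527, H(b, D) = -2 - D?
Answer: -1/38765 ≈ -2.5796e-5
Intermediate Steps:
k(O) = -210 + 2*O
1/(a + k(H(-12, 12))) = 1/(-38527 + (-210 + 2*(-2 - 1*12))) = 1/(-38527 + (-210 + 2*(-2 - 12))) = 1/(-38527 + (-210 + 2*(-14))) = 1/(-38527 + (-210 - 28)) = 1/(-38527 - 238) = 1/(-38765) = -1/38765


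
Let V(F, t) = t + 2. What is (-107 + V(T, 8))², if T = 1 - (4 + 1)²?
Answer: 9409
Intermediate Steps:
T = -24 (T = 1 - 1*5² = 1 - 1*25 = 1 - 25 = -24)
V(F, t) = 2 + t
(-107 + V(T, 8))² = (-107 + (2 + 8))² = (-107 + 10)² = (-97)² = 9409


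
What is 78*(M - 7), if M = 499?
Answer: 38376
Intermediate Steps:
78*(M - 7) = 78*(499 - 7) = 78*492 = 38376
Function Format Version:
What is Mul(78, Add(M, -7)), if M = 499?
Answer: 38376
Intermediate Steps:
Mul(78, Add(M, -7)) = Mul(78, Add(499, -7)) = Mul(78, 492) = 38376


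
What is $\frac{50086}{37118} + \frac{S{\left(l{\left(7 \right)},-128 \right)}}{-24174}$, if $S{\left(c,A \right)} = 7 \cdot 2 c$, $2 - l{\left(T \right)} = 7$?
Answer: $\frac{303344306}{224322633} \approx 1.3523$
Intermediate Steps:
$l{\left(T \right)} = -5$ ($l{\left(T \right)} = 2 - 7 = -5$)
$S{\left(c,A \right)} = 14 c$
$\frac{50086}{37118} + \frac{S{\left(l{\left(7 \right)},-128 \right)}}{-24174} = \frac{50086}{37118} + \frac{14 \left(-5\right)}{-24174} = 50086 \cdot \frac{1}{37118} - - \frac{35}{12087} = \frac{25043}{18559} + \frac{35}{12087} = \frac{303344306}{224322633}$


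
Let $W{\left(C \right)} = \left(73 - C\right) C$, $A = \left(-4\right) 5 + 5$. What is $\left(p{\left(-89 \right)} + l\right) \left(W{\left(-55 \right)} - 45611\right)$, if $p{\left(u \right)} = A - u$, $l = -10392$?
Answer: $543253018$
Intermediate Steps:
$A = -15$ ($A = -20 + 5 = -15$)
$p{\left(u \right)} = -15 - u$
$W{\left(C \right)} = C \left(73 - C\right)$
$\left(p{\left(-89 \right)} + l\right) \left(W{\left(-55 \right)} - 45611\right) = \left(\left(-15 - -89\right) - 10392\right) \left(- 55 \left(73 - -55\right) - 45611\right) = \left(\left(-15 + 89\right) - 10392\right) \left(- 55 \left(73 + 55\right) - 45611\right) = \left(74 - 10392\right) \left(\left(-55\right) 128 - 45611\right) = - 10318 \left(-7040 - 45611\right) = \left(-10318\right) \left(-52651\right) = 543253018$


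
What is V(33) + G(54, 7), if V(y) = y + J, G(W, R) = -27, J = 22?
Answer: 28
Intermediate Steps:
V(y) = 22 + y (V(y) = y + 22 = 22 + y)
V(33) + G(54, 7) = (22 + 33) - 27 = 55 - 27 = 28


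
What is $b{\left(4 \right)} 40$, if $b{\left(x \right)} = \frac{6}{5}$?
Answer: $48$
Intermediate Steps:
$b{\left(x \right)} = \frac{6}{5}$ ($b{\left(x \right)} = 6 \cdot \frac{1}{5} = \frac{6}{5}$)
$b{\left(4 \right)} 40 = \frac{6}{5} \cdot 40 = 48$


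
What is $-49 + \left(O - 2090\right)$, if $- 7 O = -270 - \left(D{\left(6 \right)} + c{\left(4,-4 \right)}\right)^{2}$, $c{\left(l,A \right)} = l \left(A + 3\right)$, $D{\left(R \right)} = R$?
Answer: $- \frac{14699}{7} \approx -2099.9$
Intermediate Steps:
$c{\left(l,A \right)} = l \left(3 + A\right)$
$O = \frac{274}{7}$ ($O = - \frac{-270 - \left(6 + 4 \left(3 - 4\right)\right)^{2}}{7} = - \frac{-270 - \left(6 + 4 \left(-1\right)\right)^{2}}{7} = - \frac{-270 - \left(6 - 4\right)^{2}}{7} = - \frac{-270 - 2^{2}}{7} = - \frac{-270 - 4}{7} = \left(- \frac{1}{7}\right) \left(-274\right) = \frac{274}{7} \approx 39.143$)
$-49 + \left(O - 2090\right) = -49 + \left(\frac{274}{7} - 2090\right) = -49 - \frac{14356}{7} = - \frac{14699}{7}$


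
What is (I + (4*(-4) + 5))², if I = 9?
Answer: 4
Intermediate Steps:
(I + (4*(-4) + 5))² = (9 + (4*(-4) + 5))² = (9 + (-16 + 5))² = (9 - 11)² = (-2)² = 4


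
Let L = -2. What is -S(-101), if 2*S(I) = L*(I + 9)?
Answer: -92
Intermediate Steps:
S(I) = -9 - I (S(I) = (-2*(I + 9))/2 = (-2*(9 + I))/2 = (-18 - 2*I)/2 = -9 - I)
-S(-101) = -(-9 - 1*(-101)) = -(-9 + 101) = -1*92 = -92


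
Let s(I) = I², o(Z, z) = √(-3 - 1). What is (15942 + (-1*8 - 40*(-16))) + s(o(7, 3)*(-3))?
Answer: 16538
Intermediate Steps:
o(Z, z) = 2*I (o(Z, z) = √(-4) = 2*I)
(15942 + (-1*8 - 40*(-16))) + s(o(7, 3)*(-3)) = (15942 + (-1*8 - 40*(-16))) + ((2*I)*(-3))² = (15942 + (-8 + 640)) + (-6*I)² = (15942 + 632) - 36 = 16574 - 36 = 16538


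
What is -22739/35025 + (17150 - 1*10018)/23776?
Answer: -72711041/208188600 ≈ -0.34926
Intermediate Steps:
-22739/35025 + (17150 - 1*10018)/23776 = -22739*1/35025 + (17150 - 10018)*(1/23776) = -22739/35025 + 7132*(1/23776) = -22739/35025 + 1783/5944 = -72711041/208188600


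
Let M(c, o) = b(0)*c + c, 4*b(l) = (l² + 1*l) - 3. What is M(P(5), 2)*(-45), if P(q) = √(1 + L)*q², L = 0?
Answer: -1125/4 ≈ -281.25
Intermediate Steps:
b(l) = -¾ + l/4 + l²/4 (b(l) = ((l² + 1*l) - 3)/4 = ((l² + l) - 3)/4 = ((l + l²) - 3)/4 = (-3 + l + l²)/4 = -¾ + l/4 + l²/4)
P(q) = q² (P(q) = √(1 + 0)*q² = √1*q² = 1*q² = q²)
M(c, o) = c/4 (M(c, o) = (-¾ + (¼)*0 + (¼)*0²)*c + c = (-¾ + 0 + (¼)*0)*c + c = (-¾ + 0 + 0)*c + c = -3*c/4 + c = c/4)
M(P(5), 2)*(-45) = ((¼)*5²)*(-45) = ((¼)*25)*(-45) = (25/4)*(-45) = -1125/4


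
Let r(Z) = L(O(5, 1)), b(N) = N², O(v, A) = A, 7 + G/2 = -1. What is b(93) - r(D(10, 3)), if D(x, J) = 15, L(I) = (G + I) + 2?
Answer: 8662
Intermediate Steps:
G = -16 (G = -14 + 2*(-1) = -14 - 2 = -16)
L(I) = -14 + I (L(I) = (-16 + I) + 2 = -14 + I)
r(Z) = -13 (r(Z) = -14 + 1 = -13)
b(93) - r(D(10, 3)) = 93² - 1*(-13) = 8649 + 13 = 8662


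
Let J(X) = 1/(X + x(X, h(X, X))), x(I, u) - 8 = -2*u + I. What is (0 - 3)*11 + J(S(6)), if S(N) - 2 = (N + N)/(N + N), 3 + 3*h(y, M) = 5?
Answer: -1251/38 ≈ -32.921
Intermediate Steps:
h(y, M) = ⅔ (h(y, M) = -1 + (⅓)*5 = -1 + 5/3 = ⅔)
x(I, u) = 8 + I - 2*u (x(I, u) = 8 + (-2*u + I) = 8 + (I - 2*u) = 8 + I - 2*u)
S(N) = 3 (S(N) = 2 + (N + N)/(N + N) = 2 + (2*N)/((2*N)) = 2 + (2*N)*(1/(2*N)) = 2 + 1 = 3)
J(X) = 1/(20/3 + 2*X) (J(X) = 1/(X + (8 + X - 2*⅔)) = 1/(X + (8 + X - 4/3)) = 1/(X + (20/3 + X)) = 1/(20/3 + 2*X))
(0 - 3)*11 + J(S(6)) = (0 - 3)*11 + 3/(2*(10 + 3*3)) = -3*11 + 3/(2*(10 + 9)) = -33 + (3/2)/19 = -33 + (3/2)*(1/19) = -33 + 3/38 = -1251/38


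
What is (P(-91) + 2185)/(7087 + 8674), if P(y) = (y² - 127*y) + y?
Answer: 21932/15761 ≈ 1.3915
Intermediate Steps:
P(y) = y² - 126*y
(P(-91) + 2185)/(7087 + 8674) = (-91*(-126 - 91) + 2185)/(7087 + 8674) = (-91*(-217) + 2185)/15761 = (19747 + 2185)*(1/15761) = 21932*(1/15761) = 21932/15761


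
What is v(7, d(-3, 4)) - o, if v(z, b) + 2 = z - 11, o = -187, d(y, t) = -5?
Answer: 181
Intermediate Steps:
v(z, b) = -13 + z (v(z, b) = -2 + (z - 11) = -2 + (-11 + z) = -13 + z)
v(7, d(-3, 4)) - o = (-13 + 7) - 1*(-187) = -6 + 187 = 181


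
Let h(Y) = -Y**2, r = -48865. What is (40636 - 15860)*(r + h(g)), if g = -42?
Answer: -1254384104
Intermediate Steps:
(40636 - 15860)*(r + h(g)) = (40636 - 15860)*(-48865 - 1*(-42)**2) = 24776*(-48865 - 1*1764) = 24776*(-48865 - 1764) = 24776*(-50629) = -1254384104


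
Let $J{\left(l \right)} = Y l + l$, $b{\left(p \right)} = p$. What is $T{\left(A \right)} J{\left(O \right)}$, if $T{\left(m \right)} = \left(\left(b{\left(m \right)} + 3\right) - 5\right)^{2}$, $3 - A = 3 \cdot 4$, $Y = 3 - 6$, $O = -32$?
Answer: $7744$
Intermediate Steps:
$Y = -3$ ($Y = 3 - 6 = -3$)
$A = -9$ ($A = 3 - 3 \cdot 4 = 3 - 12 = -9$)
$J{\left(l \right)} = - 2 l$ ($J{\left(l \right)} = - 3 l + l = - 2 l$)
$T{\left(m \right)} = \left(-2 + m\right)^{2}$ ($T{\left(m \right)} = \left(\left(m + 3\right) - 5\right)^{2} = \left(\left(3 + m\right) - 5\right)^{2} = \left(-2 + m\right)^{2}$)
$T{\left(A \right)} J{\left(O \right)} = \left(-2 - 9\right)^{2} \left(\left(-2\right) \left(-32\right)\right) = \left(-11\right)^{2} \cdot 64 = 121 \cdot 64 = 7744$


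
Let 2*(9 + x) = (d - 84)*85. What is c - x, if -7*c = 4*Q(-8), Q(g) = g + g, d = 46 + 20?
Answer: 5482/7 ≈ 783.14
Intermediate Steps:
d = 66
Q(g) = 2*g
c = 64/7 (c = -4*2*(-8)/7 = -4*(-16)/7 = -⅐*(-64) = 64/7 ≈ 9.1429)
x = -774 (x = -9 + ((66 - 84)*85)/2 = -9 + (-18*85)/2 = -9 + (½)*(-1530) = -9 - 765 = -774)
c - x = 64/7 - 1*(-774) = 64/7 + 774 = 5482/7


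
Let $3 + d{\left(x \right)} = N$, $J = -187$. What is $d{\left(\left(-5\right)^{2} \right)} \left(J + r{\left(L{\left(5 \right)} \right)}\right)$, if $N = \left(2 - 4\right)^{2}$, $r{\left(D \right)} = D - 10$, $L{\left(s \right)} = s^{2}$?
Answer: $-172$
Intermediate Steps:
$r{\left(D \right)} = -10 + D$
$N = 4$ ($N = \left(-2\right)^{2} = 4$)
$d{\left(x \right)} = 1$ ($d{\left(x \right)} = -3 + 4 = 1$)
$d{\left(\left(-5\right)^{2} \right)} \left(J + r{\left(L{\left(5 \right)} \right)}\right) = 1 \left(-187 - \left(10 - 5^{2}\right)\right) = 1 \left(-187 + \left(-10 + 25\right)\right) = 1 \left(-187 + 15\right) = 1 \left(-172\right) = -172$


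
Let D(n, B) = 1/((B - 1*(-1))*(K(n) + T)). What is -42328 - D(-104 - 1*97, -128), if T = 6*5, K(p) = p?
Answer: -919237177/21717 ≈ -42328.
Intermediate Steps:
T = 30
D(n, B) = 1/((1 + B)*(30 + n)) (D(n, B) = 1/((B - 1*(-1))*(n + 30)) = 1/((B + 1)*(30 + n)) = 1/((1 + B)*(30 + n)))
-42328 - D(-104 - 1*97, -128) = -42328 - 1/(30 + (-104 - 1*97) + 30*(-128) - 128*(-104 - 1*97)) = -42328 - 1/(30 + (-104 - 97) - 3840 - 128*(-104 - 97)) = -42328 - 1/(30 - 201 - 3840 - 128*(-201)) = -42328 - 1/(30 - 201 - 3840 + 25728) = -42328 - 1/21717 = -919237177/21717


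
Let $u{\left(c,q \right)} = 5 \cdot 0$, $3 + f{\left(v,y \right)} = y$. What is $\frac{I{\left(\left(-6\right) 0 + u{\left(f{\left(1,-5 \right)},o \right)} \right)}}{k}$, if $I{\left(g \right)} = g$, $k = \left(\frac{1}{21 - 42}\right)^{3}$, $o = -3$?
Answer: $0$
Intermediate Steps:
$f{\left(v,y \right)} = -3 + y$
$u{\left(c,q \right)} = 0$
$k = - \frac{1}{9261}$ ($k = \left(\frac{1}{-21}\right)^{3} = \left(- \frac{1}{21}\right)^{3} = - \frac{1}{9261} \approx -0.00010798$)
$\frac{I{\left(\left(-6\right) 0 + u{\left(f{\left(1,-5 \right)},o \right)} \right)}}{k} = \frac{\left(-6\right) 0 + 0}{- \frac{1}{9261}} = \left(0 + 0\right) \left(-9261\right) = 0 \left(-9261\right) = 0$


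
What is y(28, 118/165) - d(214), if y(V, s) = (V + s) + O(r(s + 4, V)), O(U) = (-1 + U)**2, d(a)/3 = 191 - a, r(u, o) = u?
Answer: 3036064/27225 ≈ 111.52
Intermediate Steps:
d(a) = 573 - 3*a (d(a) = 3*(191 - a) = 573 - 3*a)
y(V, s) = V + s + (3 + s)**2 (y(V, s) = (V + s) + (-1 + (s + 4))**2 = (V + s) + (-1 + (4 + s))**2 = (V + s) + (3 + s)**2 = V + s + (3 + s)**2)
y(28, 118/165) - d(214) = (28 + 118/165 + (3 + 118/165)**2) - (573 - 3*214) = (28 + 118*(1/165) + (3 + 118*(1/165))**2) - (573 - 642) = (28 + 118/165 + (3 + 118/165)**2) - 1*(-69) = (28 + 118/165 + (613/165)**2) + 69 = (28 + 118/165 + 375769/27225) + 69 = 1157539/27225 + 69 = 3036064/27225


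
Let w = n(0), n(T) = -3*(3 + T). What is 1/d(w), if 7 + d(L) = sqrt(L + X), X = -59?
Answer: -7/117 - 2*I*sqrt(17)/117 ≈ -0.059829 - 0.07048*I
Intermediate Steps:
n(T) = -9 - 3*T
w = -9 (w = -9 - 3*0 = -9 + 0 = -9)
d(L) = -7 + sqrt(-59 + L) (d(L) = -7 + sqrt(L - 59) = -7 + sqrt(-59 + L))
1/d(w) = 1/(-7 + sqrt(-59 - 9)) = 1/(-7 + sqrt(-68)) = 1/(-7 + 2*I*sqrt(17))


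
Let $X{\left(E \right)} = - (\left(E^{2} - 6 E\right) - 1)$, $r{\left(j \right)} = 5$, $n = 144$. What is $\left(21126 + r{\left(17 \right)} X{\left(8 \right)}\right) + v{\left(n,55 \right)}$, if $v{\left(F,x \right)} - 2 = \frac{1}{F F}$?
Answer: $\frac{436555009}{20736} \approx 21053.0$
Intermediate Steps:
$v{\left(F,x \right)} = 2 + \frac{1}{F^{2}}$ ($v{\left(F,x \right)} = 2 + \frac{1}{F F} = 2 + \frac{1}{F^{2}}$)
$X{\left(E \right)} = 1 - E^{2} + 6 E$ ($X{\left(E \right)} = - (-1 + E^{2} - 6 E) = 1 - E^{2} + 6 E$)
$\left(21126 + r{\left(17 \right)} X{\left(8 \right)}\right) + v{\left(n,55 \right)} = \left(21126 + 5 \left(1 - 8^{2} + 6 \cdot 8\right)\right) + \left(2 + \frac{1}{20736}\right) = \left(21126 + 5 \left(1 - 64 + 48\right)\right) + \left(2 + \frac{1}{20736}\right) = \left(21126 + 5 \left(1 - 64 + 48\right)\right) + \frac{41473}{20736} = \left(21126 + 5 \left(-15\right)\right) + \frac{41473}{20736} = \left(21126 - 75\right) + \frac{41473}{20736} = 21051 + \frac{41473}{20736} = \frac{436555009}{20736}$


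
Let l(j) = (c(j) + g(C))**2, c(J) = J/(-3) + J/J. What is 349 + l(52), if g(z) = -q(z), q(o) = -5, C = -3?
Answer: 4297/9 ≈ 477.44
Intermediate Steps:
g(z) = 5 (g(z) = -1*(-5) = 5)
c(J) = 1 - J/3 (c(J) = J*(-1/3) + 1 = -J/3 + 1 = 1 - J/3)
l(j) = (6 - j/3)**2 (l(j) = ((1 - j/3) + 5)**2 = (6 - j/3)**2)
349 + l(52) = 349 + (-18 + 52)**2/9 = 349 + (1/9)*34**2 = 349 + (1/9)*1156 = 349 + 1156/9 = 4297/9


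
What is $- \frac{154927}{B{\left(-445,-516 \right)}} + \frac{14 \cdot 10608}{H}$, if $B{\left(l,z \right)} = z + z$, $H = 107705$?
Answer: $\frac{1295359763}{8550120} \approx 151.5$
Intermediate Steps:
$B{\left(l,z \right)} = 2 z$
$- \frac{154927}{B{\left(-445,-516 \right)}} + \frac{14 \cdot 10608}{H} = - \frac{154927}{2 \left(-516\right)} + \frac{14 \cdot 10608}{107705} = - \frac{154927}{-1032} + 148512 \cdot \frac{1}{107705} = \left(-154927\right) \left(- \frac{1}{1032}\right) + \frac{11424}{8285} = \frac{154927}{1032} + \frac{11424}{8285} = \frac{1295359763}{8550120}$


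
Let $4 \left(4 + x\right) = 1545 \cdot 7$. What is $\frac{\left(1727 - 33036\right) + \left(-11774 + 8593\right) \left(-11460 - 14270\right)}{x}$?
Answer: $\frac{327263284}{10799} \approx 30305.0$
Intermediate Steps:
$x = \frac{10799}{4}$ ($x = -4 + \frac{1545 \cdot 7}{4} = -4 + \frac{1}{4} \cdot 10815 = -4 + \frac{10815}{4} = \frac{10799}{4} \approx 2699.8$)
$\frac{\left(1727 - 33036\right) + \left(-11774 + 8593\right) \left(-11460 - 14270\right)}{x} = \frac{\left(1727 - 33036\right) + \left(-11774 + 8593\right) \left(-11460 - 14270\right)}{\frac{10799}{4}} = \left(-31309 - -81847130\right) \frac{4}{10799} = \left(-31309 + 81847130\right) \frac{4}{10799} = 81815821 \cdot \frac{4}{10799} = \frac{327263284}{10799}$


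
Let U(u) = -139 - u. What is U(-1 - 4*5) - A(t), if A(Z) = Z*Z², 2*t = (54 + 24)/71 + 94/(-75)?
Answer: -17817187034222/150993703125 ≈ -118.00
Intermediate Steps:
t = -412/5325 (t = ((54 + 24)/71 + 94/(-75))/2 = (78*(1/71) + 94*(-1/75))/2 = (78/71 - 94/75)/2 = (½)*(-824/5325) = -412/5325 ≈ -0.077371)
A(Z) = Z³
U(-1 - 4*5) - A(t) = (-139 - (-1 - 4*5)) - (-412/5325)³ = (-139 - (-1 - 20)) - 1*(-69934528/150993703125) = (-139 - 1*(-21)) + 69934528/150993703125 = (-139 + 21) + 69934528/150993703125 = -118 + 69934528/150993703125 = -17817187034222/150993703125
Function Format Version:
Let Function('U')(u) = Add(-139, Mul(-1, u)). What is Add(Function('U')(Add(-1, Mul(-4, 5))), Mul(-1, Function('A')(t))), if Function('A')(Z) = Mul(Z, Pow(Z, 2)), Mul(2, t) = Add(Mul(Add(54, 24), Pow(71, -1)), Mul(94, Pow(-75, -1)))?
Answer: Rational(-17817187034222, 150993703125) ≈ -118.00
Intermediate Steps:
t = Rational(-412, 5325) (t = Mul(Rational(1, 2), Add(Mul(Add(54, 24), Pow(71, -1)), Mul(94, Pow(-75, -1)))) = Mul(Rational(1, 2), Add(Mul(78, Rational(1, 71)), Mul(94, Rational(-1, 75)))) = Mul(Rational(1, 2), Add(Rational(78, 71), Rational(-94, 75))) = Mul(Rational(1, 2), Rational(-824, 5325)) = Rational(-412, 5325) ≈ -0.077371)
Function('A')(Z) = Pow(Z, 3)
Add(Function('U')(Add(-1, Mul(-4, 5))), Mul(-1, Function('A')(t))) = Add(Add(-139, Mul(-1, Add(-1, Mul(-4, 5)))), Mul(-1, Pow(Rational(-412, 5325), 3))) = Add(Add(-139, Mul(-1, Add(-1, -20))), Mul(-1, Rational(-69934528, 150993703125))) = Add(Add(-139, Mul(-1, -21)), Rational(69934528, 150993703125)) = Add(Add(-139, 21), Rational(69934528, 150993703125)) = Add(-118, Rational(69934528, 150993703125)) = Rational(-17817187034222, 150993703125)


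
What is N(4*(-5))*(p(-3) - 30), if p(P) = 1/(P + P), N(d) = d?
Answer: 1810/3 ≈ 603.33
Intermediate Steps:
p(P) = 1/(2*P)
N(4*(-5))*(p(-3) - 30) = (4*(-5))*((½)/(-3) - 30) = -20*((½)*(-⅓) - 30) = -20*(-⅙ - 30) = -20*(-181/6) = 1810/3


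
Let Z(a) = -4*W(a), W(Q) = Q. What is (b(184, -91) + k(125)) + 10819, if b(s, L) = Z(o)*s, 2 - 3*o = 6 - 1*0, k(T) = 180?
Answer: 35941/3 ≈ 11980.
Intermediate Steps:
o = -4/3 (o = 2/3 - (6 - 1*0)/3 = 2/3 - (6 + 0)/3 = 2/3 - 1/3*6 = 2/3 - 2 = -4/3 ≈ -1.3333)
Z(a) = -4*a
b(s, L) = 16*s/3 (b(s, L) = (-4*(-4/3))*s = 16*s/3)
(b(184, -91) + k(125)) + 10819 = ((16/3)*184 + 180) + 10819 = (2944/3 + 180) + 10819 = 3484/3 + 10819 = 35941/3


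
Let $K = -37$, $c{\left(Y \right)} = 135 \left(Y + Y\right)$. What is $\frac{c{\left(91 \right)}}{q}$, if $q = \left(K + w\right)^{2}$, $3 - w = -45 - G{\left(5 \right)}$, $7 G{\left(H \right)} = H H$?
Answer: $\frac{66885}{578} \approx 115.72$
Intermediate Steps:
$G{\left(H \right)} = \frac{H^{2}}{7}$ ($G{\left(H \right)} = \frac{H H}{7} = \frac{H^{2}}{7}$)
$c{\left(Y \right)} = 270 Y$ ($c{\left(Y \right)} = 135 \cdot 2 Y = 270 Y$)
$w = \frac{361}{7}$ ($w = 3 - \left(-45 - \frac{5^{2}}{7}\right) = 3 - \left(-45 - \frac{1}{7} \cdot 25\right) = 3 - \left(-45 - \frac{25}{7}\right) = 3 - - \frac{340}{7} = 3 + \frac{340}{7} = \frac{361}{7} \approx 51.571$)
$q = \frac{10404}{49}$ ($q = \left(-37 + \frac{361}{7}\right)^{2} = \left(\frac{102}{7}\right)^{2} = \frac{10404}{49} \approx 212.33$)
$\frac{c{\left(91 \right)}}{q} = \frac{270 \cdot 91}{\frac{10404}{49}} = 24570 \cdot \frac{49}{10404} = \frac{66885}{578}$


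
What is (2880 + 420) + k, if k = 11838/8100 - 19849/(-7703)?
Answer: 34358859169/10399050 ≈ 3304.0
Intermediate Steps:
k = 41994169/10399050 (k = 11838*(1/8100) - 19849*(-1/7703) = 1973/1350 + 19849/7703 = 41994169/10399050 ≈ 4.0383)
(2880 + 420) + k = (2880 + 420) + 41994169/10399050 = 3300 + 41994169/10399050 = 34358859169/10399050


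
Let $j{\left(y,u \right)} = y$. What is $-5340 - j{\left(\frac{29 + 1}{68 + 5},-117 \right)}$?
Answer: $- \frac{389850}{73} \approx -5340.4$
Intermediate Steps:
$-5340 - j{\left(\frac{29 + 1}{68 + 5},-117 \right)} = -5340 - \frac{29 + 1}{68 + 5} = -5340 - \frac{30}{73} = - \frac{389850}{73}$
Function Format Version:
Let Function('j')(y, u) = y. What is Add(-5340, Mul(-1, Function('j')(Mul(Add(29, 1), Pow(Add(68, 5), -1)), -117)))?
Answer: Rational(-389850, 73) ≈ -5340.4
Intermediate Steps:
Add(-5340, Mul(-1, Function('j')(Mul(Add(29, 1), Pow(Add(68, 5), -1)), -117))) = Add(-5340, Mul(-1, Mul(Add(29, 1), Pow(Add(68, 5), -1)))) = Add(-5340, Mul(-1, Mul(30, Pow(73, -1)))) = Add(-5340, Mul(-1, Mul(30, Rational(1, 73)))) = Add(-5340, Mul(-1, Rational(30, 73))) = Add(-5340, Rational(-30, 73)) = Rational(-389850, 73)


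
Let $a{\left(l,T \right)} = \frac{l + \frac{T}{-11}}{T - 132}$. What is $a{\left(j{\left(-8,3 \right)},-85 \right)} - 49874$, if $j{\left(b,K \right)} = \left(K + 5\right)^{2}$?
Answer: $- \frac{119050027}{2387} \approx -49874.0$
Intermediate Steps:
$j{\left(b,K \right)} = \left(5 + K\right)^{2}$
$a{\left(l,T \right)} = \frac{l - \frac{T}{11}}{-132 + T}$ ($a{\left(l,T \right)} = \frac{l + T \left(- \frac{1}{11}\right)}{-132 + T} = \frac{l - \frac{T}{11}}{-132 + T}$)
$a{\left(j{\left(-8,3 \right)},-85 \right)} - 49874 = \frac{\left(5 + 3\right)^{2} - - \frac{85}{11}}{-132 - 85} - 49874 = \frac{8^{2} + \frac{85}{11}}{-217} - 49874 = - \frac{64 + \frac{85}{11}}{217} - 49874 = \left(- \frac{1}{217}\right) \frac{789}{11} - 49874 = - \frac{789}{2387} - 49874 = - \frac{119050027}{2387}$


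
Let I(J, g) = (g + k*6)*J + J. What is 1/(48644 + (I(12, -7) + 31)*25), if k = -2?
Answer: 1/44019 ≈ 2.2717e-5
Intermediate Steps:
I(J, g) = J + J*(-12 + g) (I(J, g) = (g - 2*6)*J + J = (g - 12)*J + J = (-12 + g)*J + J = J*(-12 + g) + J = J + J*(-12 + g))
1/(48644 + (I(12, -7) + 31)*25) = 1/(48644 + (12*(-11 - 7) + 31)*25) = 1/(48644 + (12*(-18) + 31)*25) = 1/(48644 + (-216 + 31)*25) = 1/(48644 - 185*25) = 1/(48644 - 4625) = 1/44019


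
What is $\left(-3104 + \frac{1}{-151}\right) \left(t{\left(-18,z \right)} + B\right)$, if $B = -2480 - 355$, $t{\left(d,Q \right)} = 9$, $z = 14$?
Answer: $\frac{1324560330}{151} \approx 8.7719 \cdot 10^{6}$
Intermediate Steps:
$B = -2835$ ($B = -2480 - 355 = -2835$)
$\left(-3104 + \frac{1}{-151}\right) \left(t{\left(-18,z \right)} + B\right) = \left(-3104 + \frac{1}{-151}\right) \left(9 - 2835\right) = \left(-3104 - \frac{1}{151}\right) \left(-2826\right) = \left(- \frac{468705}{151}\right) \left(-2826\right) = \frac{1324560330}{151}$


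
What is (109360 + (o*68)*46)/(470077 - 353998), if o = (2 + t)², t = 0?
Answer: 40624/38693 ≈ 1.0499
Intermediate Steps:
o = 4 (o = (2 + 0)² = 2² = 4)
(109360 + (o*68)*46)/(470077 - 353998) = (109360 + (4*68)*46)/(470077 - 353998) = (109360 + 272*46)/116079 = (109360 + 12512)*(1/116079) = 121872*(1/116079) = 40624/38693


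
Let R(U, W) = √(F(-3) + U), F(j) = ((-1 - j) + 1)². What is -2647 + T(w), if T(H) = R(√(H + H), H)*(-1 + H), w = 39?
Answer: -2647 + 38*√(9 + √78) ≈ -2486.5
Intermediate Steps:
F(j) = j² (F(j) = (-j)² = j²)
R(U, W) = √(9 + U) (R(U, W) = √((-3)² + U) = √(9 + U))
T(H) = √(9 + √2*√H)*(-1 + H) (T(H) = √(9 + √(H + H))*(-1 + H) = √(9 + √(2*H))*(-1 + H) = √(9 + √2*√H)*(-1 + H))
-2647 + T(w) = -2647 + √(9 + √2*√39)*(-1 + 39) = -2647 + √(9 + √78)*38 = -2647 + 38*√(9 + √78)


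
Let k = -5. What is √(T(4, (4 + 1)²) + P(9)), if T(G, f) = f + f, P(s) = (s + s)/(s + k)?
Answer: √218/2 ≈ 7.3824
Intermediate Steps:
P(s) = 2*s/(-5 + s) (P(s) = (s + s)/(s - 5) = (2*s)/(-5 + s) = 2*s/(-5 + s))
T(G, f) = 2*f
√(T(4, (4 + 1)²) + P(9)) = √(2*(4 + 1)² + 2*9/(-5 + 9)) = √(2*5² + 2*9/4) = √(2*25 + 2*9*(¼)) = √(50 + 9/2) = √(109/2) = √218/2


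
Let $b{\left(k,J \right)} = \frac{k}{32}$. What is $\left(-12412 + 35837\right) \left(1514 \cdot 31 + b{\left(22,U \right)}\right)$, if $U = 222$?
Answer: $\frac{17591120875}{16} \approx 1.0994 \cdot 10^{9}$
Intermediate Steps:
$b{\left(k,J \right)} = \frac{k}{32}$ ($b{\left(k,J \right)} = k \frac{1}{32} = \frac{k}{32}$)
$\left(-12412 + 35837\right) \left(1514 \cdot 31 + b{\left(22,U \right)}\right) = \left(-12412 + 35837\right) \left(1514 \cdot 31 + \frac{1}{32} \cdot 22\right) = 23425 \left(46934 + \frac{11}{16}\right) = 23425 \cdot \frac{750955}{16} = \frac{17591120875}{16}$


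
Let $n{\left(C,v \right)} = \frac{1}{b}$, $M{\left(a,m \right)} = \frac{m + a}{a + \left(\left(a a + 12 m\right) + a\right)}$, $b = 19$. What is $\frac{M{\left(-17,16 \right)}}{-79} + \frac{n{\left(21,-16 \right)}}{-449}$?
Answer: $- \frac{26782}{301255203} \approx -8.8901 \cdot 10^{-5}$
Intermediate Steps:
$M{\left(a,m \right)} = \frac{a + m}{a^{2} + 2 a + 12 m}$ ($M{\left(a,m \right)} = \frac{a + m}{a + \left(\left(a^{2} + 12 m\right) + a\right)} = \frac{a + m}{a + \left(a + a^{2} + 12 m\right)} = \frac{a + m}{a^{2} + 2 a + 12 m}$)
$n{\left(C,v \right)} = \frac{1}{19}$
$\frac{M{\left(-17,16 \right)}}{-79} + \frac{n{\left(21,-16 \right)}}{-449} = \frac{\frac{1}{\left(-17\right)^{2} + 2 \left(-17\right) + 12 \cdot 16} \left(-17 + 16\right)}{-79} + \frac{1}{19 \left(-449\right)} = \frac{1}{289 - 34 + 192} \left(-1\right) \left(- \frac{1}{79}\right) + \frac{1}{19} \left(- \frac{1}{449}\right) = \frac{1}{447} \left(-1\right) \left(- \frac{1}{79}\right) - \frac{1}{8531} = \left(- \frac{1}{447}\right) \left(- \frac{1}{79}\right) - \frac{1}{8531} = \frac{1}{35313} - \frac{1}{8531} = - \frac{26782}{301255203}$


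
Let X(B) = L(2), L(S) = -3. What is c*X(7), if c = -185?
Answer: 555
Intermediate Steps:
X(B) = -3
c*X(7) = -185*(-3) = 555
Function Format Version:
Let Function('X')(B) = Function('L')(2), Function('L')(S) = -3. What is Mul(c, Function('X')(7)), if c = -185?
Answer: 555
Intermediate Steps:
Function('X')(B) = -3
Mul(c, Function('X')(7)) = Mul(-185, -3) = 555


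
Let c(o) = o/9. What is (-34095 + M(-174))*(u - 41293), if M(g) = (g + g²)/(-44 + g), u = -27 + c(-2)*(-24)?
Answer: 154161795088/109 ≈ 1.4143e+9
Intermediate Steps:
c(o) = o/9 (c(o) = o*(⅑) = o/9)
u = -65/3 (u = -27 + ((⅑)*(-2))*(-24) = -27 - 2/9*(-24) = -27 + 16/3 = -65/3 ≈ -21.667)
M(g) = (g + g²)/(-44 + g)
(-34095 + M(-174))*(u - 41293) = (-34095 - 174*(1 - 174)/(-44 - 174))*(-65/3 - 41293) = (-34095 - 174*(-173)/(-218))*(-123944/3) = (-34095 - 174*(-1/218)*(-173))*(-123944/3) = (-34095 - 15051/109)*(-123944/3) = -3731406/109*(-123944/3) = 154161795088/109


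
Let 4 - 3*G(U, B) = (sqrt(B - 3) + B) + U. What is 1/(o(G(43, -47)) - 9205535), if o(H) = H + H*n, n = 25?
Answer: -27616397/254221794431803 + 130*I*sqrt(2)/254221794431803 ≈ -1.0863e-7 + 7.2318e-13*I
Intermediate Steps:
G(U, B) = 4/3 - B/3 - U/3 - sqrt(-3 + B)/3 (G(U, B) = 4/3 - ((sqrt(B - 3) + B) + U)/3 = 4/3 - ((sqrt(-3 + B) + B) + U)/3 = 4/3 - ((B + sqrt(-3 + B)) + U)/3 = 4/3 - (B + U + sqrt(-3 + B))/3 = 4/3 + (-B/3 - U/3 - sqrt(-3 + B)/3) = 4/3 - B/3 - U/3 - sqrt(-3 + B)/3)
o(H) = 26*H (o(H) = H + H*25 = H + 25*H = 26*H)
1/(o(G(43, -47)) - 9205535) = 1/(26*(4/3 - 1/3*(-47) - 1/3*43 - sqrt(-3 - 47)/3) - 9205535) = 1/(26*(4/3 + 47/3 - 43/3 - 5*I*sqrt(2)/3) - 9205535) = 1/(26*(8/3 - 5*I*sqrt(2)/3) - 9205535) = 1/((208/3 - 130*I*sqrt(2)/3) - 9205535) = 1/(-27616397/3 - 130*I*sqrt(2)/3)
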